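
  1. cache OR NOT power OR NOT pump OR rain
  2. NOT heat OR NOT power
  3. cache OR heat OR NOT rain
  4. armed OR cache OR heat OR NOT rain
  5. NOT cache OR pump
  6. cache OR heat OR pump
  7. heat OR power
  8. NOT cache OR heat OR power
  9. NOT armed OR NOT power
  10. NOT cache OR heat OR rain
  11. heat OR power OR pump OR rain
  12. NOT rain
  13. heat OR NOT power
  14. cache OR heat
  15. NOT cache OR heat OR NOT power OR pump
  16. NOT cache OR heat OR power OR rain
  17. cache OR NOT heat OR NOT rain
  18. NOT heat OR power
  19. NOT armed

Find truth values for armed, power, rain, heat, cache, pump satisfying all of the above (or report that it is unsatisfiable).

The formula is unsatisfiable.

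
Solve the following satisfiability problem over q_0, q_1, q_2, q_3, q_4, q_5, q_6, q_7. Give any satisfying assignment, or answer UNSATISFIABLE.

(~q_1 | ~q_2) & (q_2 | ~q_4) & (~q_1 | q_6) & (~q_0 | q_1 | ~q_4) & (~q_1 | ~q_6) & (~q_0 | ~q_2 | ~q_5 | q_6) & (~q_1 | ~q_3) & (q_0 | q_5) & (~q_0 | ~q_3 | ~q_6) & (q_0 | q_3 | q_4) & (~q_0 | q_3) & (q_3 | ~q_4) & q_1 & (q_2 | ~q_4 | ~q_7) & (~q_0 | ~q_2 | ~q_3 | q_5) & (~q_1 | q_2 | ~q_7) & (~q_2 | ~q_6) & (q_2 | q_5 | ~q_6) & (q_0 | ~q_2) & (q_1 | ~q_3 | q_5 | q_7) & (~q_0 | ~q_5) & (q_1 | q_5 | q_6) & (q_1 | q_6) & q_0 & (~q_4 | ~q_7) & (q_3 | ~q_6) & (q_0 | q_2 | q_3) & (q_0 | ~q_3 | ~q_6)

Unsatisfiable — no assignment works.

Case q_0 = True:
  (~q_0 | q_3) forces q_3 = True.
  (~q_1 | ~q_3) forces q_1 = False.
  Clause (q_1) is falsified — contradiction.
Case q_0 = False:
  Clause (q_0) is falsified — contradiction.
Both cases fail, so the formula is unsatisfiable.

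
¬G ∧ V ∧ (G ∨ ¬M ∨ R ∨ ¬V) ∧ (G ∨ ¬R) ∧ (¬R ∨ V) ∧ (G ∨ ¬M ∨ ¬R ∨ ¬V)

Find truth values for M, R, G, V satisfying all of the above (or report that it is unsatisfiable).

M: False, R: False, G: False, V: True

Unit clause (¬G) forces G = False.
Unit clause (V) forces V = True.
In (G ∨ ¬R) only ¬R is left, so R = False.
In (G ∨ ¬M ∨ R ∨ ¬V) only ¬M is left, so M = False.
Check each clause:
  (¬G): ¬G holds.
  (V): V holds.
  (G ∨ ¬M ∨ R ∨ ¬V): ¬M holds.
  (G ∨ ¬R): ¬R holds.
  (¬R ∨ V): ¬R holds.
  (G ∨ ¬M ∨ ¬R ∨ ¬V): ¬M holds.
All clauses satisfied.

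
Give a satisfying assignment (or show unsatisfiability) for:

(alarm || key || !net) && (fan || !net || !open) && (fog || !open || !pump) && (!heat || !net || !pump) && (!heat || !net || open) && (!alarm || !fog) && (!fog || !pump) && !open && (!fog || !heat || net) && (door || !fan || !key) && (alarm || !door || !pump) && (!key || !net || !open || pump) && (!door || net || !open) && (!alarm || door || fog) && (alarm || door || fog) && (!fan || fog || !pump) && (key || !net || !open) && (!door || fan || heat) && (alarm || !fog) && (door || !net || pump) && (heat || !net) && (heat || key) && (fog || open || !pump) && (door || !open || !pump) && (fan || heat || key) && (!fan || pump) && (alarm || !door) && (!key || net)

Unit clause (!open) forces open = False.
Try fan = True:
  (!fan || pump) forces pump = True.
  (!fog || !pump) forces fog = False.
  clause (!fan || fog || !pump) is falsified — backtrack.
So fan = False.
Try pump = True:
  (!fog || !pump) forces fog = False.
  clause (fog || open || !pump) is falsified — backtrack.
So pump = False.
Set alarm = True.
  then (!alarm || !fog) forces fog = False.
  then (!alarm || door || fog) forces door = True.
  then (!door || fan || heat) forces heat = True.
  then (!heat || !net || open) forces net = False.
  then (!key || net) forces key = False.
All clauses satisfied.

fan = False, pump = False, alarm = True, open = False, heat = True, fog = False, door = True, net = False, key = False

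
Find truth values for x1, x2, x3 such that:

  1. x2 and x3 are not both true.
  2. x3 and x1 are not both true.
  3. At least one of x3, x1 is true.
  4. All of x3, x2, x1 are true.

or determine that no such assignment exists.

Case x1 = True:
  (2) with x1=T forces x3 = False.
  Constraint (4) is violated (x3=F) — contradiction.
Case x1 = False:
  Constraint (4) is violated (x1=F) — contradiction.
Both cases fail — unsatisfiable.

No satisfying assignment exists.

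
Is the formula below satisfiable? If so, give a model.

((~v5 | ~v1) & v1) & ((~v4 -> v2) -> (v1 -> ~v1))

v1 = True; v2 = False; v4 = False; v5 = False

  (~v5 | ~v1) & v1 = True
    ~v5 | ~v1 = True
      ~v5 = True
      ~v1 = False
  (~v4 -> v2) -> (v1 -> ~v1) = True
    ~v4 -> v2 = False
      ~v4 = True
    v1 -> ~v1 = False
      ~v1 = False
Both conjuncts True, so the formula holds.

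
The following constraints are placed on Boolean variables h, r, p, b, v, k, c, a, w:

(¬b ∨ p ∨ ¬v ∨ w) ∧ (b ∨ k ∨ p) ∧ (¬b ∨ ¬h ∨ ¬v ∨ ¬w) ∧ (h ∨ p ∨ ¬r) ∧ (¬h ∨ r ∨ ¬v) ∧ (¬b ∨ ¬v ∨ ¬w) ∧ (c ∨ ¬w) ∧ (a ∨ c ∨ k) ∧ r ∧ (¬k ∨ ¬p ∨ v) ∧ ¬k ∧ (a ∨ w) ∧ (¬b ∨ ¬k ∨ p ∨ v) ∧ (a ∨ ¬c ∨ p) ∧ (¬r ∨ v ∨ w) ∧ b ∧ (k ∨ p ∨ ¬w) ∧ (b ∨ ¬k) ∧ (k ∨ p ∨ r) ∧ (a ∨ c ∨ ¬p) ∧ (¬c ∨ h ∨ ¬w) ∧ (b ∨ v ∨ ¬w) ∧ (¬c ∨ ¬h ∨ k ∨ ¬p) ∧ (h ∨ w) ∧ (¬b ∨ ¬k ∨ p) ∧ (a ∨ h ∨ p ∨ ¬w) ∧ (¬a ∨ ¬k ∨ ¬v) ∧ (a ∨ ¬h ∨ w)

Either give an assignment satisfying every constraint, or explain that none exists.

h=T; r=T; p=T; b=T; v=T; k=F; c=F; a=T; w=F

Unit clause (r) forces r = True.
Unit clause (¬k) forces k = False.
Unit clause (b) forces b = True.
Try h = False:
  (h ∨ p ∨ ¬r) forces p = True.
  (h ∨ w) forces w = True.
  (¬b ∨ ¬v ∨ ¬w) forces v = False.
  (c ∨ ¬w) forces c = True.
  clause (¬c ∨ h ∨ ¬w) is falsified — backtrack.
So h = True.
Set p = True.
  then (¬c ∨ ¬h ∨ k ∨ ¬p) forces c = False.
  then (c ∨ ¬w) forces w = False.
  then (a ∨ c ∨ k) forces a = True.
  then (¬r ∨ v ∨ w) forces v = True.
All clauses satisfied.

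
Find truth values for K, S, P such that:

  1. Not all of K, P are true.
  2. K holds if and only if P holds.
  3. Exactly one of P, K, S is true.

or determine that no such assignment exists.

K=F; S=T; P=F

  (1) {K, P}: 0/2 true — not all ✓
  (2) K=F, P=F — same ✓
  (3) {P, K, S}: 1 true — exactly one ✓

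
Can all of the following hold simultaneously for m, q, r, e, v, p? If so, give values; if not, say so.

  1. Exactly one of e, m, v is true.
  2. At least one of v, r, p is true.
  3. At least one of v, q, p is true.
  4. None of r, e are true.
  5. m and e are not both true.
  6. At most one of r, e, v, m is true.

m=F, q=F, r=F, e=F, v=T, p=T

  (1) {e, m, v}: 1 true — exactly one ✓
  (2) {v, r, p}: 2 true — at least one ✓
  (3) {v, q, p}: 2 true — at least one ✓
  (4) {r, e}: 0 true — none ✓
  (5) m=F, e=F — not both ✓
  (6) {r, e, v, m}: 1 true — at most one ✓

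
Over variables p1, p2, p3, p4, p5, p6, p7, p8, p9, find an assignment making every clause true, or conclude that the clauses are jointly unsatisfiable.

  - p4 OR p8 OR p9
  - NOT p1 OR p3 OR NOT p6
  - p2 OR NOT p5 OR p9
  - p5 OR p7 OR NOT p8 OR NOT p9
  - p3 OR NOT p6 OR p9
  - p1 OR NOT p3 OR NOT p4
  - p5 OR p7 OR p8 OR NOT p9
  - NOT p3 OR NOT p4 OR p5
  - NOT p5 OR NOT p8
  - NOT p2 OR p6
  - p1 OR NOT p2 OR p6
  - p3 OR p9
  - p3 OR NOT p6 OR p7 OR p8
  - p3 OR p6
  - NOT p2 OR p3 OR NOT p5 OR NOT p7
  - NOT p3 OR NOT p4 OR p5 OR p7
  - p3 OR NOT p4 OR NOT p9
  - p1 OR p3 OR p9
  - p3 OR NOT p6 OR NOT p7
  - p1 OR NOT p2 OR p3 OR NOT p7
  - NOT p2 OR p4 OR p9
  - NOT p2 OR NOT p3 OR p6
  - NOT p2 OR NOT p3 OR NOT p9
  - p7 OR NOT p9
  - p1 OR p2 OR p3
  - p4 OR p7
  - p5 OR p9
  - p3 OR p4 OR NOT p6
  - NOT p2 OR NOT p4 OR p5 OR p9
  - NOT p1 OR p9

p1=T; p2=F; p3=T; p4=F; p5=T; p6=F; p7=T; p8=F; p9=T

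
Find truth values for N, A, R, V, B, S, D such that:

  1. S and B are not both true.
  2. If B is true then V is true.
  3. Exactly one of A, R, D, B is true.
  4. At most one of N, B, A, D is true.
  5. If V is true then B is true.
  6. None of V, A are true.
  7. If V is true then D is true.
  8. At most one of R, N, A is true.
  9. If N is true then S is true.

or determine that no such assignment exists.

N=F, A=F, R=T, V=F, B=F, S=T, D=F

  (1) S=T, B=F — not both ✓
  (2) B=F ⇒ V: vacuous ✓
  (3) {A, R, D, B}: 1 true — exactly one ✓
  (4) {N, B, A, D}: 0 true — at most one ✓
  (5) V=F ⇒ B: vacuous ✓
  (6) {V, A}: 0 true — none ✓
  (7) V=F ⇒ D: vacuous ✓
  (8) {R, N, A}: 1 true — at most one ✓
  (9) N=F ⇒ S: vacuous ✓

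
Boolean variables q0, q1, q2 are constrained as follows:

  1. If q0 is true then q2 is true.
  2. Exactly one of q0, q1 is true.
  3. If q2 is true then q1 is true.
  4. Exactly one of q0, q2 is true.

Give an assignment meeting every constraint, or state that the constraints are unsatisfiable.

q0 = False, q1 = True, q2 = True

  (1) q0=F ⇒ q2: vacuous ✓
  (2) {q0, q1}: 1 true — exactly one ✓
  (3) q2=T ⇒ q1: T ✓
  (4) {q0, q2}: 1 true — exactly one ✓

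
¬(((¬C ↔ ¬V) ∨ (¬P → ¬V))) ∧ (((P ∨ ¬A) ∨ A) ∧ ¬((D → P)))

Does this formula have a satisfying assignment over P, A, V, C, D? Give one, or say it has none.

P=F, A=T, V=T, C=F, D=T

  ¬(((¬C ↔ ¬V) ∨ (¬P → ¬V))) = True
    (¬C ↔ ¬V) ∨ (¬P → ¬V) = False
      ¬C ↔ ¬V = False
        ¬C = True
        ¬V = False
      ¬P → ¬V = False
        ¬P = True
        ¬V = False
  ((P ∨ ¬A) ∨ A) ∧ ¬((D → P)) = True
    (P ∨ ¬A) ∨ A = True
      P ∨ ¬A = False
        ¬A = False
    ¬((D → P)) = True
      D → P = False
Both conjuncts True, so the formula holds.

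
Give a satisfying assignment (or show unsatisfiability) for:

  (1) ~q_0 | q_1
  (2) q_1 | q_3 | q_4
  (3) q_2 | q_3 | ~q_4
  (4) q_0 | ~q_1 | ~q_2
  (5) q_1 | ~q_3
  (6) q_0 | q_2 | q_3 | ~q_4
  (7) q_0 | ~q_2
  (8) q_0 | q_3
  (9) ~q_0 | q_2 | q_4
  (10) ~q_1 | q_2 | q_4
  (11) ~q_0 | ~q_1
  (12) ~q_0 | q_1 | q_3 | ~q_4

q_0 = False, q_1 = True, q_2 = False, q_3 = True, q_4 = True

Set q_0 = False.
  then (q_0 | ~q_2) forces q_2 = False.
  then (q_0 | q_3) forces q_3 = True.
  then (q_1 | ~q_3) forces q_1 = True.
  then (~q_1 | q_2 | q_4) forces q_4 = True.
All clauses satisfied.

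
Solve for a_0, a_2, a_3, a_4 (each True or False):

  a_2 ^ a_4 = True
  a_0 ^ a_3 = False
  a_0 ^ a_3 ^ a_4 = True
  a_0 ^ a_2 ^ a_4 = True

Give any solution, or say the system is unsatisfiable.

a_0=F, a_2=F, a_3=F, a_4=T

a_2 ^ a_4 = F ^ T = True ✓
a_0 ^ a_3 = F ^ F = False ✓
a_0 ^ a_3 ^ a_4 = F ^ F ^ T = True ✓
a_0 ^ a_2 ^ a_4 = F ^ F ^ T = True ✓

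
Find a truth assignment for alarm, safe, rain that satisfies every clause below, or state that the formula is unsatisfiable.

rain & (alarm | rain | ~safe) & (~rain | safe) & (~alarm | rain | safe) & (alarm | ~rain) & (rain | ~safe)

Unit clause (rain) forces rain = True.
In (~rain | safe) only safe is left, so safe = True.
In (alarm | ~rain) only alarm is left, so alarm = True.
Check each clause:
  (rain): rain holds.
  (alarm | rain | ~safe): alarm holds.
  (~rain | safe): safe holds.
  (~alarm | rain | safe): rain holds.
  (alarm | ~rain): alarm holds.
  (rain | ~safe): rain holds.
All clauses satisfied.

alarm = True, safe = True, rain = True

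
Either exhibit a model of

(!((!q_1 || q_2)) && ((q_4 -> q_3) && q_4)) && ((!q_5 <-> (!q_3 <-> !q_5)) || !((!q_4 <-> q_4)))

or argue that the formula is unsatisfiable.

q_1: True; q_2: False; q_3: True; q_4: True; q_5: True

  !((!q_1 || q_2)) && ((q_4 -> q_3) && q_4) = True
    !((!q_1 || q_2)) = True
      !q_1 || q_2 = False
        !q_1 = False
    (q_4 -> q_3) && q_4 = True
      q_4 -> q_3 = True
  (!q_5 <-> (!q_3 <-> !q_5)) || !((!q_4 <-> q_4)) = True
    !q_5 <-> (!q_3 <-> !q_5) = False
      !q_5 = False
      !q_3 <-> !q_5 = True
        !q_3 = False
        !q_5 = False
    !((!q_4 <-> q_4)) = True
      !q_4 <-> q_4 = False
        !q_4 = False
Both conjuncts True, so the formula holds.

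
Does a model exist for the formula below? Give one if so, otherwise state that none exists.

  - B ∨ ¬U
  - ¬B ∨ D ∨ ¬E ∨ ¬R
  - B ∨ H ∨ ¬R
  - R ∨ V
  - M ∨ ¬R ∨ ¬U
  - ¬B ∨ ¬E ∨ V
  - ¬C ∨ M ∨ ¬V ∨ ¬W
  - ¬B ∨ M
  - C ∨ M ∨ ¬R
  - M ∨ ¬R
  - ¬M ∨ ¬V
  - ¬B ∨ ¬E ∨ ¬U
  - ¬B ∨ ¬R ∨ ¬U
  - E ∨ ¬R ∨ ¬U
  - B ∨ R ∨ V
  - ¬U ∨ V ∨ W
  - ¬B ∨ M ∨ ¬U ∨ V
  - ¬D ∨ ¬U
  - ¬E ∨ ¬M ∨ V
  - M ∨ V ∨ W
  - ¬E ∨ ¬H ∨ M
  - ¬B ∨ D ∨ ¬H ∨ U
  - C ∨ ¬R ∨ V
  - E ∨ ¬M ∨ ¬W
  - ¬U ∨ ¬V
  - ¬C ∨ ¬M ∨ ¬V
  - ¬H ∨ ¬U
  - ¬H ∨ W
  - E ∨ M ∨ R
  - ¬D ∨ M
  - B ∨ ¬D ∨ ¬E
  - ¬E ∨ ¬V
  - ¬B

Unsatisfiable — no assignment works.

Case V = True:
  (¬M ∨ ¬V) forces M = False.
  (¬B ∨ M) forces B = False.
  (B ∨ ¬U) forces U = False.
  (M ∨ ¬R) forces R = False.
  (E ∨ M ∨ R) forces E = True.
  Clause (¬E ∨ ¬V) is falsified — contradiction.
Case V = False:
  (R ∨ V) forces R = True.
  (M ∨ ¬R) forces M = True.
  (¬E ∨ ¬M ∨ V) forces E = False.
  (E ∨ ¬R ∨ ¬U) forces U = False.
  (C ∨ ¬R ∨ V) forces C = True.
  (E ∨ ¬M ∨ ¬W) forces W = False.
  (¬H ∨ W) forces H = False.
  (B ∨ H ∨ ¬R) forces B = True.
  Clause (¬B) is falsified — contradiction.
Both cases fail, so the formula is unsatisfiable.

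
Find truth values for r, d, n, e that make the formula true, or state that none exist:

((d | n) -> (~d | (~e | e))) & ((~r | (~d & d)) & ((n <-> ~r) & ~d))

r = False, d = False, n = True, e = False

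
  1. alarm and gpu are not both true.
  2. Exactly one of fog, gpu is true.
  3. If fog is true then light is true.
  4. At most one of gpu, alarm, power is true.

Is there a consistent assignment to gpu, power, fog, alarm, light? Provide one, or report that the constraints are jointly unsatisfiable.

gpu = False, power = False, fog = True, alarm = False, light = True

  (1) alarm=F, gpu=F — not both ✓
  (2) {fog, gpu}: 1 true — exactly one ✓
  (3) fog=T ⇒ light: T ✓
  (4) {gpu, alarm, power}: 0 true — at most one ✓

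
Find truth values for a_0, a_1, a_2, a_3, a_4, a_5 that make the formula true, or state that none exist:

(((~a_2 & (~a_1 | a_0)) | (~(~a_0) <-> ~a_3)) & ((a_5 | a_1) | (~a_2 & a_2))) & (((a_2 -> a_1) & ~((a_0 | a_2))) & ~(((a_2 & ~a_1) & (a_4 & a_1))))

a_0 = False, a_1 = True, a_2 = False, a_3 = True, a_4 = True, a_5 = False

  ((~a_2 & (~a_1 | a_0)) | (~(~a_0) <-> ~a_3)) & ((a_5 | a_1) | (~a_2 & a_2)) = True
    (~a_2 & (~a_1 | a_0)) | (~(~a_0) <-> ~a_3) = True
      ~a_2 & (~a_1 | a_0) = False
        ~a_2 = True
        ~a_1 | a_0 = False
          ~a_1 = False
      ~(~a_0) <-> ~a_3 = True
        ~(~a_0) = False
          ~a_0 = True
        ~a_3 = False
    (a_5 | a_1) | (~a_2 & a_2) = True
      a_5 | a_1 = True
      ~a_2 & a_2 = False
        ~a_2 = True
  ((a_2 -> a_1) & ~((a_0 | a_2))) & ~(((a_2 & ~a_1) & (a_4 & a_1))) = True
    (a_2 -> a_1) & ~((a_0 | a_2)) = True
      a_2 -> a_1 = True
      ~((a_0 | a_2)) = True
        a_0 | a_2 = False
    ~(((a_2 & ~a_1) & (a_4 & a_1))) = True
      (a_2 & ~a_1) & (a_4 & a_1) = False
        a_2 & ~a_1 = False
          ~a_1 = False
        a_4 & a_1 = True
Both conjuncts True, so the formula holds.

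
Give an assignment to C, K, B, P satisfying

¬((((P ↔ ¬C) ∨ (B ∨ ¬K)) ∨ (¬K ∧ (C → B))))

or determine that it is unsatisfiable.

C: False; K: True; B: False; P: False

  ¬((((P ↔ ¬C) ∨ (B ∨ ¬K)) ∨ (¬K ∧ (C → B)))) = True
    ((P ↔ ¬C) ∨ (B ∨ ¬K)) ∨ (¬K ∧ (C → B)) = False
      (P ↔ ¬C) ∨ (B ∨ ¬K) = False
        P ↔ ¬C = False
          ¬C = True
        B ∨ ¬K = False
          ¬K = False
      ¬K ∧ (C → B) = False
        ¬K = False
        C → B = True
The formula evaluates to True.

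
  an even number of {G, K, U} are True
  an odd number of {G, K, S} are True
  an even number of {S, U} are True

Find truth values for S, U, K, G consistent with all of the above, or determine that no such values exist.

Unsatisfiable

Adding constraints 1, 2, 3 mod 2: every variable appears an even number of times on the left, so the left side is 0.
But the right sides sum to 1 (mod 2). 0 ≠ 1 — the system is inconsistent.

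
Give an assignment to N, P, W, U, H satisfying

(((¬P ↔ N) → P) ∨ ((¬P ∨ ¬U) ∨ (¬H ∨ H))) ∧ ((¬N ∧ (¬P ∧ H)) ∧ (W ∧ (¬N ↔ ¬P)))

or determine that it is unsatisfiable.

N = False, P = False, W = True, U = False, H = True

  ((¬P ↔ N) → P) ∨ ((¬P ∨ ¬U) ∨ (¬H ∨ H)) = True
    (¬P ↔ N) → P = True
      ¬P ↔ N = False
        ¬P = True
    (¬P ∨ ¬U) ∨ (¬H ∨ H) = True
      ¬P ∨ ¬U = True
        ¬P = True
        ¬U = True
      ¬H ∨ H = True
        ¬H = False
  (¬N ∧ (¬P ∧ H)) ∧ (W ∧ (¬N ↔ ¬P)) = True
    ¬N ∧ (¬P ∧ H) = True
      ¬N = True
      ¬P ∧ H = True
        ¬P = True
    W ∧ (¬N ↔ ¬P) = True
      ¬N ↔ ¬P = True
        ¬N = True
        ¬P = True
Both conjuncts True, so the formula holds.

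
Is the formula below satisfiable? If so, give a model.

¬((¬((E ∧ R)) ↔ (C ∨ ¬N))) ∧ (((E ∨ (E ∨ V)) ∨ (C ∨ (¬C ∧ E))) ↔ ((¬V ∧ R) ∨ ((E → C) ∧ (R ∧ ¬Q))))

E: False, R: True, V: True, C: False, Q: False, N: True

  ¬((¬((E ∧ R)) ↔ (C ∨ ¬N))) = True
    ¬((E ∧ R)) ↔ (C ∨ ¬N) = False
      ¬((E ∧ R)) = True
        E ∧ R = False
      C ∨ ¬N = False
        ¬N = False
  ((E ∨ (E ∨ V)) ∨ (C ∨ (¬C ∧ E))) ↔ ((¬V ∧ R) ∨ ((E → C) ∧ (R ∧ ¬Q))) = True
    (E ∨ (E ∨ V)) ∨ (C ∨ (¬C ∧ E)) = True
      E ∨ (E ∨ V) = True
        E ∨ V = True
      C ∨ (¬C ∧ E) = False
        ¬C ∧ E = False
          ¬C = True
    (¬V ∧ R) ∨ ((E → C) ∧ (R ∧ ¬Q)) = True
      ¬V ∧ R = False
        ¬V = False
      (E → C) ∧ (R ∧ ¬Q) = True
        E → C = True
        R ∧ ¬Q = True
          ¬Q = True
Both conjuncts True, so the formula holds.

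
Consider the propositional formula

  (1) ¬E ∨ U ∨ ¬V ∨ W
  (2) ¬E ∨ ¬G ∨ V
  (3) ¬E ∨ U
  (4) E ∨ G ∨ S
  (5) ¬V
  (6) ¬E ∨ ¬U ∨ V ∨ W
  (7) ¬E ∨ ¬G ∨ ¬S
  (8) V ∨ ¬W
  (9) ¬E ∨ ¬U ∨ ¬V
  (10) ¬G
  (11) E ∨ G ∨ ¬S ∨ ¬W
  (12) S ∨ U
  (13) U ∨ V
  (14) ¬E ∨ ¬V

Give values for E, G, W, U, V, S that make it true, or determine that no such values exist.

Unit clause (¬V) forces V = False.
In (V ∨ ¬W) only ¬W is left, so W = False.
Unit clause (¬G) forces G = False.
In (U ∨ V) only U is left, so U = True.
In (¬E ∨ ¬U ∨ V ∨ W) only ¬E is left, so E = False.
In (E ∨ G ∨ S) only S is left, so S = True.
All clauses satisfied.

E: False; G: False; W: False; U: True; V: False; S: True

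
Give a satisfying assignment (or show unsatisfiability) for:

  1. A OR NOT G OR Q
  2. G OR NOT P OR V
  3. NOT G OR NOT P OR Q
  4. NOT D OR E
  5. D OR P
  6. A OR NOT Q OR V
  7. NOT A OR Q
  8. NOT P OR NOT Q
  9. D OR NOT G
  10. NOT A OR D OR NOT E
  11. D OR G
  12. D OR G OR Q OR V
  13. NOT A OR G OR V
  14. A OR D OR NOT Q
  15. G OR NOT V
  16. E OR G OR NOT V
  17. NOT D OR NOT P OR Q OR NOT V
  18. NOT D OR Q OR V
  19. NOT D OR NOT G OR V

Try E = False:
  (NOT D OR E) forces D = False.
  (D OR P) forces P = True.
  (NOT P OR NOT Q) forces Q = False.
  (NOT G OR NOT P OR Q) forces G = False.
  clause (D OR G) is falsified — backtrack.
So E = True.
Set G = True.
  then (D OR NOT G) forces D = True.
  then (NOT D OR NOT G OR V) forces V = True.
Set A = True.
  then (NOT A OR Q) forces Q = True.
  then (NOT P OR NOT Q) forces P = False.
All clauses satisfied.

E: True; G: True; A: True; Q: True; P: False; V: True; D: True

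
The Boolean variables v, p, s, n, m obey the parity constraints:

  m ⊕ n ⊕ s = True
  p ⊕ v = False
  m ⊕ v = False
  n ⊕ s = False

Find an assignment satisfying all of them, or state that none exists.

v = True, p = True, s = True, n = True, m = True

m ⊕ n ⊕ s = T ⊕ T ⊕ T = True ✓
p ⊕ v = T ⊕ T = False ✓
m ⊕ v = T ⊕ T = False ✓
n ⊕ s = T ⊕ T = False ✓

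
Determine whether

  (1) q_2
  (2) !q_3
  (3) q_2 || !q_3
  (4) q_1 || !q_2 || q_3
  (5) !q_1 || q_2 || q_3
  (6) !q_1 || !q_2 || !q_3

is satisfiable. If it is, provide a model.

Unit clause (q_2) forces q_2 = True.
Unit clause (!q_3) forces q_3 = False.
In (q_1 || !q_2 || q_3) only q_1 is left, so q_1 = True.
Check each clause:
  (q_2): q_2 holds.
  (!q_3): !q_3 holds.
  (q_2 || !q_3): q_2 holds.
  (q_1 || !q_2 || q_3): q_1 holds.
  (!q_1 || q_2 || q_3): q_2 holds.
  (!q_1 || !q_2 || !q_3): !q_3 holds.
All clauses satisfied.

q_1=T; q_2=T; q_3=F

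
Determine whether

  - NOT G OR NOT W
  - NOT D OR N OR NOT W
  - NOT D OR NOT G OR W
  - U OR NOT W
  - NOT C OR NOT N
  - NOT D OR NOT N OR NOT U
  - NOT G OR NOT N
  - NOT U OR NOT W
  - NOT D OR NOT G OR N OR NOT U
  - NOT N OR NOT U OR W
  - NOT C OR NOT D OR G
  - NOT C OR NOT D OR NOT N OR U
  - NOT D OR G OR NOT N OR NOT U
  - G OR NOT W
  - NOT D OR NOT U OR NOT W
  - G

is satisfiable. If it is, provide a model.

N = False, G = True, W = False, C = True, D = False, U = True

Unit clause (G) forces G = True.
In (NOT G OR NOT W) only NOT W is left, so W = False.
In (NOT D OR NOT G OR W) only NOT D is left, so D = False.
In (NOT G OR NOT N) only NOT N is left, so N = False.
Set C = True.
Set U = True.
All clauses satisfied.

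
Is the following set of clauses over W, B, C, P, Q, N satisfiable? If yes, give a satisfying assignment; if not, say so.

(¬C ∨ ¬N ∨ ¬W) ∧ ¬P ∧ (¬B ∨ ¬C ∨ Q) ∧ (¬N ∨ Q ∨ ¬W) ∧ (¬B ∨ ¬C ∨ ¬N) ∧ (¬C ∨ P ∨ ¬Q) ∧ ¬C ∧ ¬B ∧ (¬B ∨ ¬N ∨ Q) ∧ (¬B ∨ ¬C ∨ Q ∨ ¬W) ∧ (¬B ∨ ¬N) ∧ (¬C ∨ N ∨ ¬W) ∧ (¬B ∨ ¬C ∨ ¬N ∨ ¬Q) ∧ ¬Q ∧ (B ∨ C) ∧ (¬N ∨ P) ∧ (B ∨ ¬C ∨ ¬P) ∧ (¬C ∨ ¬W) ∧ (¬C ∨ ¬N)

Unsatisfiable

Case B = True:
  Clause (¬B) is falsified — contradiction.
Case B = False:
  (¬P) forces P = False.
  (¬C) forces C = False.
  Clause (B ∨ C) is falsified — contradiction.
Both cases fail, so the formula is unsatisfiable.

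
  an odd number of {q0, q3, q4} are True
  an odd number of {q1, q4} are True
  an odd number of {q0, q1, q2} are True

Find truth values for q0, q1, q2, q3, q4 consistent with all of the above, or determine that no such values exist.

q0 = False, q1 = False, q2 = True, q3 = False, q4 = True

{q0, q3, q4}: 1 true → odd ✓
{q1, q4}: 1 true → odd ✓
{q0, q1, q2}: 1 true → odd ✓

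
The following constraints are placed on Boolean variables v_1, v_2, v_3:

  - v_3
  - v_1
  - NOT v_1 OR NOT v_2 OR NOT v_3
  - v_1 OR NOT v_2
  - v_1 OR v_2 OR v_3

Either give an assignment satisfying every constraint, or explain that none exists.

v_1=T, v_2=F, v_3=T

Unit clause (v_3) forces v_3 = True.
Unit clause (v_1) forces v_1 = True.
In (NOT v_1 OR NOT v_2 OR NOT v_3) only NOT v_2 is left, so v_2 = False.
All clauses satisfied.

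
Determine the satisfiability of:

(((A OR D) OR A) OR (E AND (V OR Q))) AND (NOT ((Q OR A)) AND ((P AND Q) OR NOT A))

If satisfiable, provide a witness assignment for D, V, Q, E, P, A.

D = False, V = True, Q = False, E = True, P = False, A = False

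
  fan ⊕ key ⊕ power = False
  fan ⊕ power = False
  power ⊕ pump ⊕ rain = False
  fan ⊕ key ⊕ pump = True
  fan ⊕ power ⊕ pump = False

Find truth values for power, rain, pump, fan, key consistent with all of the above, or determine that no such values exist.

power = True, rain = True, pump = False, fan = True, key = False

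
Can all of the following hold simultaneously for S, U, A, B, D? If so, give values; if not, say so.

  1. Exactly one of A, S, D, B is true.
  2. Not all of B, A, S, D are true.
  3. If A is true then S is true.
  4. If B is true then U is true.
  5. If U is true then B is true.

S = True, U = False, A = False, B = False, D = False

  (1) {A, S, D, B}: 1 true — exactly one ✓
  (2) {B, A, S, D}: 1/4 true — not all ✓
  (3) A=F ⇒ S: vacuous ✓
  (4) B=F ⇒ U: vacuous ✓
  (5) U=F ⇒ B: vacuous ✓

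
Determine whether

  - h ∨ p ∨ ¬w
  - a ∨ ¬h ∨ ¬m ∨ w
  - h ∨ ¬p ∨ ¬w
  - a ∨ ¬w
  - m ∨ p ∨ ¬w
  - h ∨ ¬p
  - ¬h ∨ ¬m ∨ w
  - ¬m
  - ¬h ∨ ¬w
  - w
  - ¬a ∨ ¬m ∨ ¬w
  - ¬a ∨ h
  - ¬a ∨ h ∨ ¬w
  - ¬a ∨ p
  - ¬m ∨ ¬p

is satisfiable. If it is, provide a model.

Case w = True:
  (a ∨ ¬w) forces a = True.
  (¬m) forces m = False.
  (m ∨ p ∨ ¬w) forces p = True.
  (h ∨ ¬p ∨ ¬w) forces h = True.
  Clause (¬h ∨ ¬w) is falsified — contradiction.
Case w = False:
  Clause (w) is falsified — contradiction.
Both cases fail, so the formula is unsatisfiable.

UNSATISFIABLE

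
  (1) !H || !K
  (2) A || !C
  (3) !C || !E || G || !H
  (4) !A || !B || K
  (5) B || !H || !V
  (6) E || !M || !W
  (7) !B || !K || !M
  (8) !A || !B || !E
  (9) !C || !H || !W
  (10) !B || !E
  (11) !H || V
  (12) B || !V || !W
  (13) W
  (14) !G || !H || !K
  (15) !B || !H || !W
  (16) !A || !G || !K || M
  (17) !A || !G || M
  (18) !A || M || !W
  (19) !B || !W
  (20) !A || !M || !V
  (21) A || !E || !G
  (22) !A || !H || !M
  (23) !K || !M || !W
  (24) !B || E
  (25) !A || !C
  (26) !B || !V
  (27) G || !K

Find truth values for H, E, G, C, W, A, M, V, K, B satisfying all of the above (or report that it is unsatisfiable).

H = False; E = True; G = True; C = False; W = True; A = True; M = True; V = False; K = False; B = False

Unit clause (W) forces W = True.
In (!B || !W) only !B is left, so B = False.
In (B || !V || !W) only !V is left, so V = False.
In (!H || V) only !H is left, so H = False.
Set E = True.
Set G = True.
  then (A || !E || !G) forces A = True.
  then (!A || !C) forces C = False.
  then (!A || !G || M) forces M = True.
  then (!K || !M || !W) forces K = False.
All clauses satisfied.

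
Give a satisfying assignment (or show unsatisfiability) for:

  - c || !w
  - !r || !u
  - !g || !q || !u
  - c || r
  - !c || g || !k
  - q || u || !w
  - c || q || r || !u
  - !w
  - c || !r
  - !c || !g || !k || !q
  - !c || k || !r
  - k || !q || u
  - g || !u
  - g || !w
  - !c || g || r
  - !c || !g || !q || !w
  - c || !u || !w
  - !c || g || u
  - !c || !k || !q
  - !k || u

Unit clause (!w) forces w = False.
Set k = True.
  then (!k || u) forces u = True.
  then (!r || !u) forces r = False.
  then (c || r) forces c = True.
  then (!c || g || !k) forces g = True.
  then (!c || !g || !k || !q) forces q = False.
All clauses satisfied.

k=T; w=F; r=F; c=T; u=T; q=F; g=T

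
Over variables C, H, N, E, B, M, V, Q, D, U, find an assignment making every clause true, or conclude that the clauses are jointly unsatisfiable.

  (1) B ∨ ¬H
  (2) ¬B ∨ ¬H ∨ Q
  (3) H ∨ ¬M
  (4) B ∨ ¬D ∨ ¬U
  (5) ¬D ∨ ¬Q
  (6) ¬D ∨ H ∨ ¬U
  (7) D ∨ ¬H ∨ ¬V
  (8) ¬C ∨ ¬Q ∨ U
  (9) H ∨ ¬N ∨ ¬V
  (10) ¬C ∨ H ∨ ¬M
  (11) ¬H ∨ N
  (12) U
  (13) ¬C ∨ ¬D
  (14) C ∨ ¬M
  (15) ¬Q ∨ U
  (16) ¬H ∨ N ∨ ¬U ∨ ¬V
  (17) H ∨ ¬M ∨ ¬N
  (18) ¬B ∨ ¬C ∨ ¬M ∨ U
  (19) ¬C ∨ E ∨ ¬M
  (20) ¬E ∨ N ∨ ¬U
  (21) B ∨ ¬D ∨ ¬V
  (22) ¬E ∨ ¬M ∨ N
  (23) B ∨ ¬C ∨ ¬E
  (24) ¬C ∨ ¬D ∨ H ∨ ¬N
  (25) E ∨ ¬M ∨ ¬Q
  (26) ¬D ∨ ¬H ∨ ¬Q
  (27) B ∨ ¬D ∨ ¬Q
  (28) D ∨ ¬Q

C: True, H: False, N: True, E: True, B: True, M: False, V: False, Q: False, D: False, U: True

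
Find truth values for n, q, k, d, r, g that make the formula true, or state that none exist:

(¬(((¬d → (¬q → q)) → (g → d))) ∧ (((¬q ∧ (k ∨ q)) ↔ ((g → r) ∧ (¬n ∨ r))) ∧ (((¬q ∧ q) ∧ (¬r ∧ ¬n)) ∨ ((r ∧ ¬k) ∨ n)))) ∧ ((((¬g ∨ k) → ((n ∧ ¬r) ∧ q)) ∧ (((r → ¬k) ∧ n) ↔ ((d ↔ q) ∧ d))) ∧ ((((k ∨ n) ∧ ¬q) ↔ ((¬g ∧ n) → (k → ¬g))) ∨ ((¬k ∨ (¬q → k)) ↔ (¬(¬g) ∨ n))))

Case g = True: the formula simplifies to (¬(((¬d → (¬q → q)) → d)) ∧ (((¬q ∧ (k ∨ q)) ↔ (r ∧ (¬n ∨ r))) ∧ (((¬q ∧ q) ∧ (¬r ∧ ¬n)) ∨ ((r ∧ ¬k) ∨ n)))) ∧ (((k → ((n ∧ ¬r) ∧ q)) ∧ (((r → ¬k) ∧ n) ↔ ((d ↔ q) ∧ d))) ∧ (((k ∨ n) ∧ ¬q) ∨ (¬k ∨ (¬q → k)))).
  d = True: the conjunct ¬(((¬d → (¬q → q)) → d)) becomes ¬((True → True)) = False.
  d = False: simplifies to (¬(¬((¬q → q))) ∧ (((¬q ∧ (k ∨ q)) ↔ (r ∧ (¬n ∨ r))) ∧ (((¬q ∧ q) ∧ (¬r ∧ ¬n)) ∨ ((r ∧ ¬k) ∨ n)))) ∧ (((k → ((n ∧ ¬r) ∧ q)) ∧ ¬(((r → ¬k) ∧ n))) ∧ (((k ∨ n) ∧ ¬q) ∨ (¬k ∨ (¬q → k)))).
    q = True: simplifies to (¬((r ∧ (¬n ∨ r))) ∧ ((r ∧ ¬k) ∨ n)) ∧ ((k → (n ∧ ¬r)) ∧ ¬(((r → ¬k) ∧ n))).
      r = True: the conjunct ¬((r ∧ (¬n ∨ r))) becomes ¬((True ∧ True)) = False.
      r = False: simplifies to n ∧ ((k → n) ∧ ¬n).
        n = True: the conjunct ¬n is False.
        n = False: the conjunct n is False.
    q = False: the conjunct ¬(¬((¬q → q))) becomes ¬(¬False) = False.
Case g = False: the conjunct ¬(((¬d → (¬q → q)) → (g → d))) becomes ¬(((¬d → (¬q → q)) → True)) = False.
Both cases fail — unsatisfiable.

Unsatisfiable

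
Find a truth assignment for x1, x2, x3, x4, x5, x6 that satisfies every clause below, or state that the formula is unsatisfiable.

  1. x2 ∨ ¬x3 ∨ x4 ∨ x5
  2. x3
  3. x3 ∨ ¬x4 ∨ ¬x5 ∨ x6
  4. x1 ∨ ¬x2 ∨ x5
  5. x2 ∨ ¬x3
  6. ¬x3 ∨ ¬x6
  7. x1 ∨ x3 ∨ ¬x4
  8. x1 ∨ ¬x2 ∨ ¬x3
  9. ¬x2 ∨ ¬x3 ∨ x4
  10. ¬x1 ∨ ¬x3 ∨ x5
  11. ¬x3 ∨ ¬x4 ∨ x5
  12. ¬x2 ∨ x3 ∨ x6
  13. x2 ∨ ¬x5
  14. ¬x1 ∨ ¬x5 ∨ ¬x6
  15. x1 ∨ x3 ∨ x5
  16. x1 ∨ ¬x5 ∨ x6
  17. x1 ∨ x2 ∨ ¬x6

Unit clause (x3) forces x3 = True.
In (x2 ∨ ¬x3) only x2 is left, so x2 = True.
In (¬x3 ∨ ¬x6) only ¬x6 is left, so x6 = False.
In (x1 ∨ ¬x2 ∨ ¬x3) only x1 is left, so x1 = True.
In (¬x2 ∨ ¬x3 ∨ x4) only x4 is left, so x4 = True.
In (¬x1 ∨ ¬x3 ∨ x5) only x5 is left, so x5 = True.
All clauses satisfied.

x1 = True; x2 = True; x3 = True; x4 = True; x5 = True; x6 = False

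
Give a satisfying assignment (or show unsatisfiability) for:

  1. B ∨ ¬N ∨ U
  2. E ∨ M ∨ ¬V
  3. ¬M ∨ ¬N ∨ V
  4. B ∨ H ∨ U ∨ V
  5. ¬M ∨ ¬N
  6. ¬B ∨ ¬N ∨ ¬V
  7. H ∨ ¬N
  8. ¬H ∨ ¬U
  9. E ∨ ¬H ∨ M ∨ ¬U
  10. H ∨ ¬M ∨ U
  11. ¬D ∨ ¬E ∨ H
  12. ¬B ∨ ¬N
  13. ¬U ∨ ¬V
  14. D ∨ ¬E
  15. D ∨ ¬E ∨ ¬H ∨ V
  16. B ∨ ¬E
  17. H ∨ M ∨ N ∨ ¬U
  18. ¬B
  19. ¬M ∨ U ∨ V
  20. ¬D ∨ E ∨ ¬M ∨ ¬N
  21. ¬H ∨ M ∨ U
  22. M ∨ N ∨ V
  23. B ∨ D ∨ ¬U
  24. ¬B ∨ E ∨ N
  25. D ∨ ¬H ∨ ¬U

Unit clause (¬B) forces B = False.
In (B ∨ ¬E) only ¬E is left, so E = False.
Try N = True:
  (B ∨ ¬N ∨ U) forces U = True.
  (¬M ∨ ¬N) forces M = False.
  (E ∨ M ∨ ¬V) forces V = False.
  (H ∨ ¬N) forces H = True.
  clause (¬H ∨ ¬U) is falsified — backtrack.
So N = False.
Set V = False.
  then (M ∨ N ∨ V) forces M = True.
  then (¬M ∨ U ∨ V) forces U = True.
  then (B ∨ D ∨ ¬U) forces D = True.
  then (¬H ∨ ¬U) forces H = False.
All clauses satisfied.

N = False; E = False; V = False; M = True; U = True; H = False; B = False; D = True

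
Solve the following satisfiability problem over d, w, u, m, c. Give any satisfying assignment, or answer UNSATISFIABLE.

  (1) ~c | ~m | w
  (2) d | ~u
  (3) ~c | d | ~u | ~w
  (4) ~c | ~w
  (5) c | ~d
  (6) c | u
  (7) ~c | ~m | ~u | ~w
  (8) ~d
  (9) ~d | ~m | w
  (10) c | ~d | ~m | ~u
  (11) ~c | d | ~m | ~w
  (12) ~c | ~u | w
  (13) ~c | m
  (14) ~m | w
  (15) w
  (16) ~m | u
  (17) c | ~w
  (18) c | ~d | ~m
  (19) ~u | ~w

UNSATISFIABLE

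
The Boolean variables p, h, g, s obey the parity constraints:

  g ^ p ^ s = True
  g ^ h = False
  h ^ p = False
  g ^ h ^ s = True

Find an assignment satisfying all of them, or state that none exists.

p=T, h=T, g=T, s=T

g ^ p ^ s = T ^ T ^ T = True ✓
g ^ h = T ^ T = False ✓
h ^ p = T ^ T = False ✓
g ^ h ^ s = T ^ T ^ T = True ✓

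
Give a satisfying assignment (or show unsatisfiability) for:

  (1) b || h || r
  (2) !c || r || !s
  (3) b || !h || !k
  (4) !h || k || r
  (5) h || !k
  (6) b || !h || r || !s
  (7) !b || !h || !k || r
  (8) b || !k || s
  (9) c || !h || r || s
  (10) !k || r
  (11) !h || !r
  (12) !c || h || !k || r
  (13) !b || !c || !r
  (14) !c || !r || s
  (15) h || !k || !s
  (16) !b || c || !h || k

c=F, k=F, b=T, h=F, s=T, r=F

Set c = False.
Try k = True:
  (h || !k) forces h = True.
  (b || !h || !k) forces b = True.
  (!b || !h || !k || r) forces r = True.
  clause (!h || !r) is falsified — backtrack.
So k = False.
Set b = True.
  then (!b || c || !h || k) forces h = False.
Set s = True.
Set r = False.
All clauses satisfied.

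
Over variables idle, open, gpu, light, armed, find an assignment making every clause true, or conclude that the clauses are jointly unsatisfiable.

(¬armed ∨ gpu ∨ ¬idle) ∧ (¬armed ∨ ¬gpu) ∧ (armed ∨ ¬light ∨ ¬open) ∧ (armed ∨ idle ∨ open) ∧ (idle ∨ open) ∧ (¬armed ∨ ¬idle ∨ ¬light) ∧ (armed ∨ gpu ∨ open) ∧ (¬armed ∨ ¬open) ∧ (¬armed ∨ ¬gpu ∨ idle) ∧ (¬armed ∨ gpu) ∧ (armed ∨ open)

idle: False, open: True, gpu: False, light: False, armed: False

Set idle = False.
  then (idle ∨ open) forces open = True.
  then (¬armed ∨ ¬open) forces armed = False.
  then (armed ∨ ¬light ∨ ¬open) forces light = False.
Set gpu = False.
All clauses satisfied.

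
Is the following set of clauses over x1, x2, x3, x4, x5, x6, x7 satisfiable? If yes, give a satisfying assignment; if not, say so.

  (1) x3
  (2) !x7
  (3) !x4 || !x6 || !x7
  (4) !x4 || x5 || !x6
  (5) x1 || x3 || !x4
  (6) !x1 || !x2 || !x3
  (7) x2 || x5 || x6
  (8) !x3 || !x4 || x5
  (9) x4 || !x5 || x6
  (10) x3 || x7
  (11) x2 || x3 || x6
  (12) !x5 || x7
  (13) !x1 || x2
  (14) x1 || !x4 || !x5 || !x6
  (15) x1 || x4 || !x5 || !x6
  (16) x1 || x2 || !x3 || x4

x1 = False, x2 = True, x3 = True, x4 = False, x5 = False, x6 = False, x7 = False

Unit clause (x3) forces x3 = True.
Unit clause (!x7) forces x7 = False.
In (!x5 || x7) only !x5 is left, so x5 = False.
In (!x3 || !x4 || x5) only !x4 is left, so x4 = False.
Set x1 = False.
  then (x1 || x2 || !x3 || x4) forces x2 = True.
Set x6 = False.
All clauses satisfied.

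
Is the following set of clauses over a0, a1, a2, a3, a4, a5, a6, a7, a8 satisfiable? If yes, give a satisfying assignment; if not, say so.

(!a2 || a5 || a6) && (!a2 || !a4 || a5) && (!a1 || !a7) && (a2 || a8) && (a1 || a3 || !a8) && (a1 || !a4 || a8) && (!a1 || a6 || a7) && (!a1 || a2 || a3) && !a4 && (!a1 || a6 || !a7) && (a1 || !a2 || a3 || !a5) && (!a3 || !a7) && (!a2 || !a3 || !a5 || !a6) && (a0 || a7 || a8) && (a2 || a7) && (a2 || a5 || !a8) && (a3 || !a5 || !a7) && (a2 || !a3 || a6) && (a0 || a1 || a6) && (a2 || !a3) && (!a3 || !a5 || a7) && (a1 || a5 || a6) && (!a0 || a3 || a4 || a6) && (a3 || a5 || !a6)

a0: True, a1: True, a2: True, a3: False, a4: False, a5: True, a6: True, a7: False, a8: True

Unit clause (!a4) forces a4 = False.
Set a0 = True.
Set a1 = True.
  then (!a1 || !a7) forces a7 = False.
  then (!a1 || a6 || a7) forces a6 = True.
  then (a2 || a7) forces a2 = True.
Set a3 = False.
  then (a3 || a5 || !a6) forces a5 = True.
Set a8 = True.
All clauses satisfied.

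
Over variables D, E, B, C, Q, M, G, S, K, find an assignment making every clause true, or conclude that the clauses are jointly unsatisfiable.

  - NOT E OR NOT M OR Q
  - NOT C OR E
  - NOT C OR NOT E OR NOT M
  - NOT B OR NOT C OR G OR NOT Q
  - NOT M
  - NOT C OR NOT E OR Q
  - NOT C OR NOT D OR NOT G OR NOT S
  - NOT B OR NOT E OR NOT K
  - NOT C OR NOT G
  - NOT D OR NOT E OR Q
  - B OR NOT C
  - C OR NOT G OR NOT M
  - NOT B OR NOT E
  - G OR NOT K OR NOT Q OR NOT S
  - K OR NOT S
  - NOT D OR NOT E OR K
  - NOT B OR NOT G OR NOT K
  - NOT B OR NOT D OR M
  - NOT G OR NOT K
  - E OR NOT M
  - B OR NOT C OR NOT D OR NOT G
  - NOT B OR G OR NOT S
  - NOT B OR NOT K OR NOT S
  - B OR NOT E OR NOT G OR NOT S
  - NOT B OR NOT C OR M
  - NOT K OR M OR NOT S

Unit clause (NOT M) forces M = False.
Set D = False.
Set E = True.
  then (NOT B OR NOT E) forces B = False.
  then (B OR NOT C) forces C = False.
Set Q = False.
Set G = True.
  then (NOT G OR NOT K) forces K = False.
  then (B OR NOT E OR NOT G OR NOT S) forces S = False.
All clauses satisfied.

D = False; E = True; B = False; C = False; Q = False; M = False; G = True; S = False; K = False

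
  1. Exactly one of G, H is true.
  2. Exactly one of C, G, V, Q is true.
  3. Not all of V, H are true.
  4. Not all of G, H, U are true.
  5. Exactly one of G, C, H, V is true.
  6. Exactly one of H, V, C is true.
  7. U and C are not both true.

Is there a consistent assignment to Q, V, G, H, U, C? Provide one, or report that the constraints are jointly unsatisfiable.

Q=T, V=F, G=F, H=T, U=F, C=F

  (1) {G, H}: 1 true — exactly one ✓
  (2) {C, G, V, Q}: 1 true — exactly one ✓
  (3) {V, H}: 1/2 true — not all ✓
  (4) {G, H, U}: 1/3 true — not all ✓
  (5) {G, C, H, V}: 1 true — exactly one ✓
  (6) {H, V, C}: 1 true — exactly one ✓
  (7) U=F, C=F — not both ✓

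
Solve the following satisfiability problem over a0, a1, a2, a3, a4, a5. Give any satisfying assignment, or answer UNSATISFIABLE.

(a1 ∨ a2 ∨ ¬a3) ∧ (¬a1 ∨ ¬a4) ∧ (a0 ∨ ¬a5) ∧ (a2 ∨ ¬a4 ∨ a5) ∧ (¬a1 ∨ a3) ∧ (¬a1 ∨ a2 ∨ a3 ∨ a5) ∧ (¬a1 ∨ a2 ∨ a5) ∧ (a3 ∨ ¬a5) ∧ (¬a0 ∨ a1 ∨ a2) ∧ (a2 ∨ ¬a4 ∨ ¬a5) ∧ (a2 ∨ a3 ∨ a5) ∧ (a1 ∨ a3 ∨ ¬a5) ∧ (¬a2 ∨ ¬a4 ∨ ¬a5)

Set a0 = True.
Set a1 = False.
  then (¬a0 ∨ a1 ∨ a2) forces a2 = True.
Set a3 = True.
Set a4 = True.
  then (¬a2 ∨ ¬a4 ∨ ¬a5) forces a5 = False.
All clauses satisfied.

a0 = True, a1 = False, a2 = True, a3 = True, a4 = True, a5 = False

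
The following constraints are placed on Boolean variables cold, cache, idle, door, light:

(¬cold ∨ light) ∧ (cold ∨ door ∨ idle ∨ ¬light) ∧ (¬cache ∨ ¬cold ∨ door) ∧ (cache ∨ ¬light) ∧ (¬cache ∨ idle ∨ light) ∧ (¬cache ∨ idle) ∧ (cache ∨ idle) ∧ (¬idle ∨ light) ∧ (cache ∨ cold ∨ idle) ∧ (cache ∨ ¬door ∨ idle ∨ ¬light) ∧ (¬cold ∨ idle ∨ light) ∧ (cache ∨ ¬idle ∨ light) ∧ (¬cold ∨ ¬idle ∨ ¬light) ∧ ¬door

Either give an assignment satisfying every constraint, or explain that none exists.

cold: False; cache: True; idle: True; door: False; light: True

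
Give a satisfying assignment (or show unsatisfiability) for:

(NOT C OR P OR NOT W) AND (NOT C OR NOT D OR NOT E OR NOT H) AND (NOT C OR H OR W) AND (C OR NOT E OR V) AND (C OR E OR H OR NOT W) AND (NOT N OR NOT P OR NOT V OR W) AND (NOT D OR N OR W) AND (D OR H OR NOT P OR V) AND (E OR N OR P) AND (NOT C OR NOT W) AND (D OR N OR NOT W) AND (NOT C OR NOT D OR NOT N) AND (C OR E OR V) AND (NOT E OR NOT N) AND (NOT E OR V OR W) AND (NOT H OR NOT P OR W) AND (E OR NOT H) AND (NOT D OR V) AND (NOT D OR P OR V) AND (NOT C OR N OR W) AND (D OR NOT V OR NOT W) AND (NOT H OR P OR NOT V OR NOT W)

N = False, W = True, E = True, C = False, P = True, V = True, H = False, D = True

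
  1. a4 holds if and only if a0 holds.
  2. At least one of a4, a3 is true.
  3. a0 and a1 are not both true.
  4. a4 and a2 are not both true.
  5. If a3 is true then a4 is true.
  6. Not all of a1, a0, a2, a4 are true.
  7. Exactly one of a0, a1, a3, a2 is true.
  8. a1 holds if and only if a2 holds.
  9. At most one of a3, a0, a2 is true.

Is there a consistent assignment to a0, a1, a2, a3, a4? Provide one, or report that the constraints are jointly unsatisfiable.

a0: True, a1: False, a2: False, a3: False, a4: True

  (1) a4=T, a0=T — same ✓
  (2) {a4, a3}: 1 true — at least one ✓
  (3) a0=T, a1=F — not both ✓
  (4) a4=T, a2=F — not both ✓
  (5) a3=F ⇒ a4: vacuous ✓
  (6) {a1, a0, a2, a4}: 2/4 true — not all ✓
  (7) {a0, a1, a3, a2}: 1 true — exactly one ✓
  (8) a1=F, a2=F — same ✓
  (9) {a3, a0, a2}: 1 true — at most one ✓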